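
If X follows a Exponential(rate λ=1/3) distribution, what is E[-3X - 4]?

For X ~ Exponential(rate λ=1/3):
E[X] = 3
E[-3X - 4] = -3 × E[X] - 4 = -13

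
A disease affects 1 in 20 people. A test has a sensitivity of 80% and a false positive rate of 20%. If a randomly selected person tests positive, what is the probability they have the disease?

Let D = the rare event, + = positive/flagged.
P(D) = 1/20
P(+|D) = 80/100 = 4/5
P(+|D') = 20/100 = 1/5
P(+) = P(+|D)P(D) + P(+|D')P(D')
     = \frac{4}{5} × \frac{1}{20} + \frac{1}{5} × \frac{19}{20}
     = \frac{23}{100}
P(D|+) = P(+|D)P(D)/P(+) = \frac{4}{23}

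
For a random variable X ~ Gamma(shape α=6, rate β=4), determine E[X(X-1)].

E[X(X-1)] = E[X² - X] = E[X²] - E[X]
E[X] = \frac{3}{2}
E[X²] = Var(X) + (E[X])² = \frac{3}{8} + (\frac{3}{2})² = \frac{21}{8}
E[X(X-1)] = \frac{21}{8} - \frac{3}{2} = \frac{9}{8}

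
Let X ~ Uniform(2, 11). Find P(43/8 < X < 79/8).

P(43/8 < X < 79/8) = ∫_{43/8}^{79/8} f(x) dx
where f(x) = \frac{1}{9}
= \frac{1}{2}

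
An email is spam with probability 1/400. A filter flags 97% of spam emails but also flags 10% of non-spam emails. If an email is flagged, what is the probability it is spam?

Let D = the rare event, + = positive/flagged.
P(D) = 1/400
P(+|D) = 97/100
P(+|D') = 10/100 = 1/10
P(+) = P(+|D)P(D) + P(+|D')P(D')
     = \frac{97}{100} × \frac{1}{400} + \frac{1}{10} × \frac{399}{400}
     = \frac{4087}{40000}
P(D|+) = P(+|D)P(D)/P(+) = \frac{97}{4087}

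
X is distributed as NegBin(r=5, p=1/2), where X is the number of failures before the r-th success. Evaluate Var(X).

For X ~ NegBin(r=5, p=1/2), where X is the number of failures before the r-th success:
Var(X) = 10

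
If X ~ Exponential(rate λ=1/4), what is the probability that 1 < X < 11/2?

P(1 < X < 11/2) = ∫_{1}^{11/2} f(x) dx
where f(x) = \frac{e^{- \frac{x}{4}}}{4}
= - \frac{1}{e^{\frac{11}{8}}} + e^{- \frac{1}{4}}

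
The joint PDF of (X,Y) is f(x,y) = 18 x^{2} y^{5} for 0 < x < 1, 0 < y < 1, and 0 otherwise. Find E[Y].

E[Y] = ∫_0^1 ∫_0^1 y × f(x,y) dx dy
= \frac{6}{7}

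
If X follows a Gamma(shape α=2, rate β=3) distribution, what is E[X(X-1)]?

E[X(X-1)] = E[X² - X] = E[X²] - E[X]
E[X] = \frac{2}{3}
E[X²] = Var(X) + (E[X])² = \frac{2}{9} + (\frac{2}{3})² = \frac{2}{3}
E[X(X-1)] = \frac{2}{3} - \frac{2}{3} = 0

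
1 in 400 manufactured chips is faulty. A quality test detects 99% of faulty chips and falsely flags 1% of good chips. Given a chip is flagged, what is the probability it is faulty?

Let D = the rare event, + = positive/flagged.
P(D) = 1/400
P(+|D) = 99/100
P(+|D') = 1/100
P(+) = P(+|D)P(D) + P(+|D')P(D')
     = \frac{99}{100} × \frac{1}{400} + \frac{1}{100} × \frac{399}{400}
     = \frac{249}{20000}
P(D|+) = P(+|D)P(D)/P(+) = \frac{33}{166}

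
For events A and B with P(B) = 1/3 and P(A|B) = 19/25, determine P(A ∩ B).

By definition, P(A|B) = P(A ∩ B) / P(B)
So P(A ∩ B) = P(A|B) × P(B)
= 19/25 × 1/3
= 19/75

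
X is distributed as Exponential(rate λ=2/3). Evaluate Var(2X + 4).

For X ~ Exponential(rate λ=2/3):
Var(X) = \frac{9}{4}
Var(2X + 4) = (2)² × Var(X) = 4 × \frac{9}{4} = 9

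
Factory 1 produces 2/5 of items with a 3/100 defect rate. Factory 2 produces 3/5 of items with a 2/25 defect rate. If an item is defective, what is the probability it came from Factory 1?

Using Bayes' theorem:
P(F1) = 2/5, P(D|F1) = 3/100
P(F2) = 3/5, P(D|F2) = 2/25
P(D) = P(D|F1)P(F1) + P(D|F2)P(F2)
     = \frac{3}{50}
P(F1|D) = P(D|F1)P(F1) / P(D)
= \frac{1}{5}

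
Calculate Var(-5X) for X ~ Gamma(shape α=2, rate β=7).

For X ~ Gamma(shape α=2, rate β=7):
Var(X) = \frac{2}{49}
Var(-5X) = (-5)² × Var(X) = 25 × \frac{2}{49} = \frac{50}{49}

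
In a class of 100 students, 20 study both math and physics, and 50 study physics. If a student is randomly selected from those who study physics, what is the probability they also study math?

P(A ∩ B) = 20/100 = 1/5
P(B) = 50/100 = 1/2
P(A|B) = P(A ∩ B) / P(B) = (1/5) / (1/2) = 2/5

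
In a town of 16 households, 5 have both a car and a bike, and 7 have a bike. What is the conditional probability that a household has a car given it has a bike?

P(A ∩ B) = 5/16
P(B) = 7/16
P(A|B) = P(A ∩ B) / P(B) = (5/16) / (7/16) = 5/7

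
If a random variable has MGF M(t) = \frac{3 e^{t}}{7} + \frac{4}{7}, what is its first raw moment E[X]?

To find E[X], compute M^(1)(0):
M^(1)(t) = \frac{3 e^{t}}{7}
M^(1)(0) = \frac{3}{7}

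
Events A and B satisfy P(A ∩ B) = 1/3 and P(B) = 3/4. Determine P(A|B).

P(A|B) = P(A ∩ B) / P(B)
= (1/3) / (3/4)
= 4/9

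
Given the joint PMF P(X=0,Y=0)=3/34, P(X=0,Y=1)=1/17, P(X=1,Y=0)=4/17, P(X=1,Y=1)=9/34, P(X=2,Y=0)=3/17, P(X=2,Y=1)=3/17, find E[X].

First find marginal of X:
P(X=0) = 5/34
P(X=1) = 1/2
P(X=2) = 6/17
E[X] = 0 × 5/34 + 1 × 1/2 + 2 × 6/17 = 41/34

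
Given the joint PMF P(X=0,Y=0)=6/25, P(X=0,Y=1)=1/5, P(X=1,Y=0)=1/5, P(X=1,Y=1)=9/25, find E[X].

First find marginal of X:
P(X=0) = 11/25
P(X=1) = 14/25
E[X] = 0 × 11/25 + 1 × 14/25 = 14/25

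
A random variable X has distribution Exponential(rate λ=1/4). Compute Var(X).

For X ~ Exponential(rate λ=1/4):
Var(X) = 16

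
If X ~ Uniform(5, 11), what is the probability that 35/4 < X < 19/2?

P(35/4 < X < 19/2) = ∫_{35/4}^{19/2} f(x) dx
where f(x) = \frac{1}{6}
= \frac{1}{8}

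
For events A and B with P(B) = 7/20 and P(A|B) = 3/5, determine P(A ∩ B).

By definition, P(A|B) = P(A ∩ B) / P(B)
So P(A ∩ B) = P(A|B) × P(B)
= 3/5 × 7/20
= 21/100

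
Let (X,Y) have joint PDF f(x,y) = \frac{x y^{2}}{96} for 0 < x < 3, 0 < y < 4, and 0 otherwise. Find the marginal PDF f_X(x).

f_X(x) = ∫_0^4 f(x,y) dy
= ∫_0^4 \frac{x y^{2}}{96} dy
= \frac{2 x}{9} for 0 < x < 3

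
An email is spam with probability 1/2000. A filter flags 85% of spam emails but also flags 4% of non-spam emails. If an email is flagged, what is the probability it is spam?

Let D = the rare event, + = positive/flagged.
P(D) = 1/2000
P(+|D) = 85/100 = 17/20
P(+|D') = 4/100 = 1/25
P(+) = P(+|D)P(D) + P(+|D')P(D')
     = \frac{17}{20} × \frac{1}{2000} + \frac{1}{25} × \frac{1999}{2000}
     = \frac{8081}{200000}
P(D|+) = P(+|D)P(D)/P(+) = \frac{85}{8081}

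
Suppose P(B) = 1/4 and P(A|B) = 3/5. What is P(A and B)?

By definition, P(A|B) = P(A ∩ B) / P(B)
So P(A ∩ B) = P(A|B) × P(B)
= 3/5 × 1/4
= 3/20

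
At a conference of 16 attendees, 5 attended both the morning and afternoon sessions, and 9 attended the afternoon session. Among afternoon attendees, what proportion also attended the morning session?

P(A ∩ B) = 5/16
P(B) = 9/16
P(A|B) = P(A ∩ B) / P(B) = (5/16) / (9/16) = 5/9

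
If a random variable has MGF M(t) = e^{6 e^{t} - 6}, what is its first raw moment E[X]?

To find E[X], compute M^(1)(0):
M^(1)(t) = 6 e^{t} e^{6 e^{t} - 6}
M^(1)(0) = 6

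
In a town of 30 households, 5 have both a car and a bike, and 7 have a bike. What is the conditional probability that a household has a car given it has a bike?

P(A ∩ B) = 5/30 = 1/6
P(B) = 7/30
P(A|B) = P(A ∩ B) / P(B) = (1/6) / (7/30) = 5/7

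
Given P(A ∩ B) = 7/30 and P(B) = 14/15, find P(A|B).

P(A|B) = P(A ∩ B) / P(B)
= (7/30) / (14/15)
= 1/4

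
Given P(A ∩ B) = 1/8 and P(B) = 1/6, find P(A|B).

P(A|B) = P(A ∩ B) / P(B)
= (1/8) / (1/6)
= 3/4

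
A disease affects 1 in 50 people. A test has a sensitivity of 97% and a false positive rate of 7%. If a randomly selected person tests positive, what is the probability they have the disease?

Let D = the rare event, + = positive/flagged.
P(D) = 1/50
P(+|D) = 97/100
P(+|D') = 7/100
P(+) = P(+|D)P(D) + P(+|D')P(D')
     = \frac{97}{100} × \frac{1}{50} + \frac{7}{100} × \frac{49}{50}
     = \frac{11}{125}
P(D|+) = P(+|D)P(D)/P(+) = \frac{97}{440}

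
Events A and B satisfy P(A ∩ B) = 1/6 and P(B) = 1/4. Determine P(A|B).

P(A|B) = P(A ∩ B) / P(B)
= (1/6) / (1/4)
= 2/3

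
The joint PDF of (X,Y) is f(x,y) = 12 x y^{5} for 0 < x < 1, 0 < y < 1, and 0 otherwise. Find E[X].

E[X] = ∫_0^1 ∫_0^1 x × f(x,y) dy dx
= ∫_0^1 ∫_0^1 x × (12 x y^{5}) dy dx
= \frac{2}{3}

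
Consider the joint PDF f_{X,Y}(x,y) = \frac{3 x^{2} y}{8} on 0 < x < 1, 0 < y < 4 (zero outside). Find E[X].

f_X(x) = ∫_0^4 \frac{3 x^{2} y}{8} dy = 3 x^{2}
E[X] = ∫_0^1 x × (3 x^{2}) dx = \frac{3}{4}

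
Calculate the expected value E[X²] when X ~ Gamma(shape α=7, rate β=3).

Using the identity E[X²] = Var(X) + (E[X])²:
E[X] = \frac{7}{3}
Var(X) = \frac{7}{9}
E[X²] = \frac{7}{9} + (\frac{7}{3})²
= \frac{56}{9}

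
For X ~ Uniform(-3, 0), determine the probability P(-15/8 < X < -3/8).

P(-15/8 < X < -3/8) = ∫_{-15/8}^{-3/8} f(x) dx
where f(x) = \frac{1}{3}
= \frac{1}{2}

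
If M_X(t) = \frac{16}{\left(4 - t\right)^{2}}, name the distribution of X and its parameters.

The MGF M(t) = \frac{16}{\left(4 - t\right)^{2}} is the standard form for the Gamma distribution.
Comparing with the known MGF formula identifies: Gamma(shape α=2, rate β=4)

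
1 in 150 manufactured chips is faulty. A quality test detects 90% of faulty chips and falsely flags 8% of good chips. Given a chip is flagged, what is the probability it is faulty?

Let D = the rare event, + = positive/flagged.
P(D) = 1/150
P(+|D) = 90/100 = 9/10
P(+|D') = 8/100 = 2/25
P(+) = P(+|D)P(D) + P(+|D')P(D')
     = \frac{9}{10} × \frac{1}{150} + \frac{2}{25} × \frac{149}{150}
     = \frac{641}{7500}
P(D|+) = P(+|D)P(D)/P(+) = \frac{45}{641}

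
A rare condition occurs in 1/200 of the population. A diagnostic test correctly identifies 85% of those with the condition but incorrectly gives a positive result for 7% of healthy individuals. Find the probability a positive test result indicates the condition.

Let D = the rare event, + = positive/flagged.
P(D) = 1/200
P(+|D) = 85/100 = 17/20
P(+|D') = 7/100
P(+) = P(+|D)P(D) + P(+|D')P(D')
     = \frac{17}{20} × \frac{1}{200} + \frac{7}{100} × \frac{199}{200}
     = \frac{739}{10000}
P(D|+) = P(+|D)P(D)/P(+) = \frac{85}{1478}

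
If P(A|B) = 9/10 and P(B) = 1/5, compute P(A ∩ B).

By definition, P(A|B) = P(A ∩ B) / P(B)
So P(A ∩ B) = P(A|B) × P(B)
= 9/10 × 1/5
= 9/50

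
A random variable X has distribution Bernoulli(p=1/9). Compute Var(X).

For X ~ Bernoulli(p=1/9):
Var(X) = \frac{8}{81}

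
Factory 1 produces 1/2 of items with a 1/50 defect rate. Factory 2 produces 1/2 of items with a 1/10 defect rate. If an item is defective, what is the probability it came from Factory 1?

Using Bayes' theorem:
P(F1) = 1/2, P(D|F1) = 1/50
P(F2) = 1/2, P(D|F2) = 1/10
P(D) = P(D|F1)P(F1) + P(D|F2)P(F2)
     = \frac{3}{50}
P(F1|D) = P(D|F1)P(F1) / P(D)
= \frac{1}{6}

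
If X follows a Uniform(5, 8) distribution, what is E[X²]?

Using the identity E[X²] = Var(X) + (E[X])²:
E[X] = \frac{13}{2}
Var(X) = \frac{3}{4}
E[X²] = \frac{3}{4} + (\frac{13}{2})²
= 43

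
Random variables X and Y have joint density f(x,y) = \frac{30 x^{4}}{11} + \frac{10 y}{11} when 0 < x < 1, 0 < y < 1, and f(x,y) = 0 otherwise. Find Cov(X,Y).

E[XY] = ∫∫ xy × f(x,y) dx dy = \frac{25}{66}
E[X] = \frac{15}{22}
E[Y] = \frac{19}{33}
Cov(X,Y) = E[XY] - E[X]E[Y] = - \frac{5}{363}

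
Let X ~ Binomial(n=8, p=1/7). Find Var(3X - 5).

For X ~ Binomial(n=8, p=1/7):
Var(X) = \frac{48}{49}
Var(3X - 5) = (3)² × Var(X) = 9 × \frac{48}{49} = \frac{432}{49}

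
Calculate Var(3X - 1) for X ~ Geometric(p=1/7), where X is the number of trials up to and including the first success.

For X ~ Geometric(p=1/7), where X is the number of trials up to and including the first success:
Var(X) = 42
Var(3X - 1) = (3)² × Var(X) = 9 × 42 = 378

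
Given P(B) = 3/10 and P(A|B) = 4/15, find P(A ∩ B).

By definition, P(A|B) = P(A ∩ B) / P(B)
So P(A ∩ B) = P(A|B) × P(B)
= 4/15 × 3/10
= 2/25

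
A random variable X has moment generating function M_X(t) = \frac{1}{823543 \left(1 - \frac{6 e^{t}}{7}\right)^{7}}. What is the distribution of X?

The MGF M(t) = \frac{1}{823543 \left(1 - \frac{6 e^{t}}{7}\right)^{7}} is the standard form for the NegativeBinomial distribution.
Comparing with the known MGF formula identifies: NegBin(r=7, p=1/7), X = failures before r-th success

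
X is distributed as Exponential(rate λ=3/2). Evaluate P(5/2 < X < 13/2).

P(5/2 < X < 13/2) = ∫_{5/2}^{13/2} f(x) dx
where f(x) = \frac{3 e^{- \frac{3 x}{2}}}{2}
= - \frac{1 - e^{6}}{e^{\frac{39}{4}}}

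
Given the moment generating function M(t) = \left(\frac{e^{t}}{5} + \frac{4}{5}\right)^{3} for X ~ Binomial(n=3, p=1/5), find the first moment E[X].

To find E[X], compute M^(1)(0):
M^(1)(t) = \frac{3 \left(\frac{e^{t}}{5} + \frac{4}{5}\right)^{2} e^{t}}{5}
M^(1)(0) = \frac{3}{5}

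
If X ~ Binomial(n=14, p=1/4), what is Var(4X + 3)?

For X ~ Binomial(n=14, p=1/4):
Var(X) = \frac{21}{8}
Var(4X + 3) = (4)² × Var(X) = 16 × \frac{21}{8} = 42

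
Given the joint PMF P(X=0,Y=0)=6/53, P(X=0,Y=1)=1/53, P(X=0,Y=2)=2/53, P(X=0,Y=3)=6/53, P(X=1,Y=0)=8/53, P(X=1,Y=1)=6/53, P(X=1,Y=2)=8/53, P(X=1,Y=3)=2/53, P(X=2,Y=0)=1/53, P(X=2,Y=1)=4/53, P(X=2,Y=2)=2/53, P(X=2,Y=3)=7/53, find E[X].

First find marginal of X:
P(X=0) = 15/53
P(X=1) = 24/53
P(X=2) = 14/53
E[X] = 0 × 15/53 + 1 × 24/53 + 2 × 14/53 = 52/53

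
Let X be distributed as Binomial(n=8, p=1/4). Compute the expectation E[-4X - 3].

For X ~ Binomial(n=8, p=1/4):
E[X] = 2
E[-4X - 3] = -4 × E[X] - 3 = -11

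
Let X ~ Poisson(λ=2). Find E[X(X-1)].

E[X(X-1)] = E[X² - X] = E[X²] - E[X]
E[X] = 2
E[X²] = Var(X) + (E[X])² = 2 + (2)² = 6
E[X(X-1)] = 6 - 2 = 4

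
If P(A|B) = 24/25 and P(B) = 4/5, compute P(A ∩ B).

By definition, P(A|B) = P(A ∩ B) / P(B)
So P(A ∩ B) = P(A|B) × P(B)
= 24/25 × 4/5
= 96/125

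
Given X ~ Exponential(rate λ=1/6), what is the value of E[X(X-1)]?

E[X(X-1)] = E[X² - X] = E[X²] - E[X]
E[X] = 6
E[X²] = Var(X) + (E[X])² = 36 + (6)² = 72
E[X(X-1)] = 72 - 6 = 66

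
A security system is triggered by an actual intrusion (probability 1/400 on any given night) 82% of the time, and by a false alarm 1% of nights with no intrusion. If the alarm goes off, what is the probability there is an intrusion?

Let D = the rare event, + = positive/flagged.
P(D) = 1/400
P(+|D) = 82/100 = 41/50
P(+|D') = 1/100
P(+) = P(+|D)P(D) + P(+|D')P(D')
     = \frac{41}{50} × \frac{1}{400} + \frac{1}{100} × \frac{399}{400}
     = \frac{481}{40000}
P(D|+) = P(+|D)P(D)/P(+) = \frac{82}{481}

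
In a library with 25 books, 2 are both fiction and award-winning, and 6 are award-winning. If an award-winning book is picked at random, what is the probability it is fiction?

P(A ∩ B) = 2/25
P(B) = 6/25
P(A|B) = P(A ∩ B) / P(B) = (2/25) / (6/25) = 1/3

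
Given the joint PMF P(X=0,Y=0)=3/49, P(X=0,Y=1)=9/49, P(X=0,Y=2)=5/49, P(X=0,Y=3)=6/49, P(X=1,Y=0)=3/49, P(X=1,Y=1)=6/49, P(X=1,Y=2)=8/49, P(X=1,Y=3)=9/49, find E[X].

First find marginal of X:
P(X=0) = 23/49
P(X=1) = 26/49
E[X] = 0 × 23/49 + 1 × 26/49 = 26/49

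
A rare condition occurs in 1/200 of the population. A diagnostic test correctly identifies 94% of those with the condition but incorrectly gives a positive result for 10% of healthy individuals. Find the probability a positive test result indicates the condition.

Let D = the rare event, + = positive/flagged.
P(D) = 1/200
P(+|D) = 94/100 = 47/50
P(+|D') = 10/100 = 1/10
P(+) = P(+|D)P(D) + P(+|D')P(D')
     = \frac{47}{50} × \frac{1}{200} + \frac{1}{10} × \frac{199}{200}
     = \frac{521}{5000}
P(D|+) = P(+|D)P(D)/P(+) = \frac{47}{1042}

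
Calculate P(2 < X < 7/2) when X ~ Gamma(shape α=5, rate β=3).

P(2 < X < 7/2) = ∫_{2}^{7/2} f(x) dx
where f(x) = \frac{81 x^{4} e^{- 3 x}}{8}
= - \frac{98051}{128 e^{\frac{21}{2}}} + \frac{115}{e^{6}}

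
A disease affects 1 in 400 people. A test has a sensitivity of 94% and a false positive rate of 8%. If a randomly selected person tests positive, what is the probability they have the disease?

Let D = the rare event, + = positive/flagged.
P(D) = 1/400
P(+|D) = 94/100 = 47/50
P(+|D') = 8/100 = 2/25
P(+) = P(+|D)P(D) + P(+|D')P(D')
     = \frac{47}{50} × \frac{1}{400} + \frac{2}{25} × \frac{399}{400}
     = \frac{1643}{20000}
P(D|+) = P(+|D)P(D)/P(+) = \frac{47}{1643}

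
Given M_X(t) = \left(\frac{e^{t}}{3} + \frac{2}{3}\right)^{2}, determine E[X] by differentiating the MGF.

To find E[X], compute M^(1)(0):
M^(1)(t) = \frac{2 \left(\frac{e^{t}}{3} + \frac{2}{3}\right) e^{t}}{3}
M^(1)(0) = \frac{2}{3}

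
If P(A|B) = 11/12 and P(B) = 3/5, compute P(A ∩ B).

By definition, P(A|B) = P(A ∩ B) / P(B)
So P(A ∩ B) = P(A|B) × P(B)
= 11/12 × 3/5
= 11/20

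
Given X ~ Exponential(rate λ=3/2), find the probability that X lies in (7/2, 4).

P(7/2 < X < 4) = ∫_{7/2}^{4} f(x) dx
where f(x) = \frac{3 e^{- \frac{3 x}{2}}}{2}
= - \frac{1}{e^{6}} + e^{- \frac{21}{4}}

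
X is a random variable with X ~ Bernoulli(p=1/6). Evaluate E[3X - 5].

For X ~ Bernoulli(p=1/6):
E[X] = \frac{1}{6}
E[3X - 5] = 3 × E[X] - 5 = - \frac{9}{2}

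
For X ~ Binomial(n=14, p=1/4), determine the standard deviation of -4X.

For X ~ Binomial(n=14, p=1/4):
Var(X) = \frac{21}{8}
SD(X) = √(Var(X)) = √(\frac{21}{8}) = \frac{\sqrt{42}}{4}
SD(-4X) = |-4| × SD(X) = 4 × \frac{\sqrt{42}}{4} = \sqrt{42}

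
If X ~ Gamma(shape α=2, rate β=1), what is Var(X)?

For X ~ Gamma(shape α=2, rate β=1):
Var(X) = 2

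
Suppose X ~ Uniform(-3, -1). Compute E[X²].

Using the identity E[X²] = Var(X) + (E[X])²:
E[X] = -2
Var(X) = \frac{1}{3}
E[X²] = \frac{1}{3} + (-2)²
= \frac{13}{3}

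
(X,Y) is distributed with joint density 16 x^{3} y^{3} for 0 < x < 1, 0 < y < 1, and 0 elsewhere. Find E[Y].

E[Y] = ∫_0^1 ∫_0^1 y × f(x,y) dx dy
= \frac{4}{5}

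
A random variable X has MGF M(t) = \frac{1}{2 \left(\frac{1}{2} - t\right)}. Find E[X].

To find E[X], compute M^(1)(0):
M^(1)(t) = \frac{1}{2 \left(\frac{1}{2} - t\right)^{2}}
M^(1)(0) = 2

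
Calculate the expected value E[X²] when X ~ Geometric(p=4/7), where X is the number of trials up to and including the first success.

Using the identity E[X²] = Var(X) + (E[X])²:
E[X] = \frac{7}{4}
Var(X) = \frac{21}{16}
E[X²] = \frac{21}{16} + (\frac{7}{4})²
= \frac{35}{8}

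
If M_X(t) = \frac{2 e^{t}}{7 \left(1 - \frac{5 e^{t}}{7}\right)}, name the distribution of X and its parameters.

The MGF M(t) = \frac{2 e^{t}}{7 \left(1 - \frac{5 e^{t}}{7}\right)} is the standard form for the Geometric distribution.
Comparing with the known MGF formula identifies: Geometric(p=2/7), X = trial number of first success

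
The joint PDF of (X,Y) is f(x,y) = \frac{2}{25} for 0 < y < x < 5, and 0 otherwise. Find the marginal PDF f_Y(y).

f_Y(y) = ∫_y^5 \frac{2}{25} dx = \frac{2}{5} - \frac{2 y}{25}
for 0 < y < 5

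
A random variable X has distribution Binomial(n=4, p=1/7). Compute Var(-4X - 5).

For X ~ Binomial(n=4, p=1/7):
Var(X) = \frac{24}{49}
Var(-4X - 5) = (-4)² × Var(X) = 16 × \frac{24}{49} = \frac{384}{49}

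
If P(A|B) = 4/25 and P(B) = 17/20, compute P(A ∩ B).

By definition, P(A|B) = P(A ∩ B) / P(B)
So P(A ∩ B) = P(A|B) × P(B)
= 4/25 × 17/20
= 17/125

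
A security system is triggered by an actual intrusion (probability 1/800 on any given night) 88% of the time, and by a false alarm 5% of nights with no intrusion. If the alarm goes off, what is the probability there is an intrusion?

Let D = the rare event, + = positive/flagged.
P(D) = 1/800
P(+|D) = 88/100 = 22/25
P(+|D') = 5/100 = 1/20
P(+) = P(+|D)P(D) + P(+|D')P(D')
     = \frac{22}{25} × \frac{1}{800} + \frac{1}{20} × \frac{799}{800}
     = \frac{4083}{80000}
P(D|+) = P(+|D)P(D)/P(+) = \frac{88}{4083}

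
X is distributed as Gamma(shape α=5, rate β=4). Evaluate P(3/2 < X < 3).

P(3/2 < X < 3) = ∫_{3/2}^{3} f(x) dx
where f(x) = \frac{128 x^{4} e^{- 4 x}}{3}
= \frac{-1237 + 115 e^{6}}{e^{12}}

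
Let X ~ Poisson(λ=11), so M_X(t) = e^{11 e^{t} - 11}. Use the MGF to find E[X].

To find E[X], compute M^(1)(0):
M^(1)(t) = 11 e^{t} e^{11 e^{t} - 11}
M^(1)(0) = 11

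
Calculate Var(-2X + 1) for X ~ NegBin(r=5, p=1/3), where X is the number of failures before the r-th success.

For X ~ NegBin(r=5, p=1/3), where X is the number of failures before the r-th success:
Var(X) = 30
Var(-2X + 1) = (-2)² × Var(X) = 4 × 30 = 120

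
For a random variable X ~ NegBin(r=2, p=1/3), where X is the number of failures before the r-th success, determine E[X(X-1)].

E[X(X-1)] = E[X² - X] = E[X²] - E[X]
E[X] = 4
E[X²] = Var(X) + (E[X])² = 12 + (4)² = 28
E[X(X-1)] = 28 - 4 = 24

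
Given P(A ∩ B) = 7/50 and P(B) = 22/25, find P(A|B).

P(A|B) = P(A ∩ B) / P(B)
= (7/50) / (22/25)
= 7/44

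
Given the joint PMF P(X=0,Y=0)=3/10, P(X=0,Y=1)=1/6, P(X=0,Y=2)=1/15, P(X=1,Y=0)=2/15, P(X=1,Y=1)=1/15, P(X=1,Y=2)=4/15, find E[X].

First find marginal of X:
P(X=0) = 8/15
P(X=1) = 7/15
E[X] = 0 × 8/15 + 1 × 7/15 = 7/15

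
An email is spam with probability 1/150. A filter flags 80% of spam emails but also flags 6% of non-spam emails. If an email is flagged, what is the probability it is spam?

Let D = the rare event, + = positive/flagged.
P(D) = 1/150
P(+|D) = 80/100 = 4/5
P(+|D') = 6/100 = 3/50
P(+) = P(+|D)P(D) + P(+|D')P(D')
     = \frac{4}{5} × \frac{1}{150} + \frac{3}{50} × \frac{149}{150}
     = \frac{487}{7500}
P(D|+) = P(+|D)P(D)/P(+) = \frac{40}{487}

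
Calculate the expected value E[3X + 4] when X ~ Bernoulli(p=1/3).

For X ~ Bernoulli(p=1/3):
E[X] = \frac{1}{3}
E[3X + 4] = 3 × E[X] + 4 = 5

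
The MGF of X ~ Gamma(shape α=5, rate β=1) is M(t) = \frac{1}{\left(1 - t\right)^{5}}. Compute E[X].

To find E[X], compute M^(1)(0):
M^(1)(t) = \frac{5}{\left(1 - t\right)^{6}}
M^(1)(0) = 5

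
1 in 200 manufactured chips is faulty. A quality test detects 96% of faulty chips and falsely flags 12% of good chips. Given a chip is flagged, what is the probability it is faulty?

Let D = the rare event, + = positive/flagged.
P(D) = 1/200
P(+|D) = 96/100 = 24/25
P(+|D') = 12/100 = 3/25
P(+) = P(+|D)P(D) + P(+|D')P(D')
     = \frac{24}{25} × \frac{1}{200} + \frac{3}{25} × \frac{199}{200}
     = \frac{621}{5000}
P(D|+) = P(+|D)P(D)/P(+) = \frac{8}{207}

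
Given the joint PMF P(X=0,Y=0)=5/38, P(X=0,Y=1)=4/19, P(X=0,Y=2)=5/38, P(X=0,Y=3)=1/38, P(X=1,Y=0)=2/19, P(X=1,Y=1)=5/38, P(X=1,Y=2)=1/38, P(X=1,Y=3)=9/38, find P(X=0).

P(X=0) = P(X=0,Y=0) + P(X=0,Y=1) + P(X=0,Y=2) + P(X=0,Y=3)
= 5/38 + 4/19 + 5/38 + 1/38
= 1/2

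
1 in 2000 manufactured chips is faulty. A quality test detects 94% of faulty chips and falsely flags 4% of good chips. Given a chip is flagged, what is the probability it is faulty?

Let D = the rare event, + = positive/flagged.
P(D) = 1/2000
P(+|D) = 94/100 = 47/50
P(+|D') = 4/100 = 1/25
P(+) = P(+|D)P(D) + P(+|D')P(D')
     = \frac{47}{50} × \frac{1}{2000} + \frac{1}{25} × \frac{1999}{2000}
     = \frac{809}{20000}
P(D|+) = P(+|D)P(D)/P(+) = \frac{47}{4045}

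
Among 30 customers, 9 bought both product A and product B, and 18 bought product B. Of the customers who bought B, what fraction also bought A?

P(A ∩ B) = 9/30 = 3/10
P(B) = 18/30 = 3/5
P(A|B) = P(A ∩ B) / P(B) = (3/10) / (3/5) = 1/2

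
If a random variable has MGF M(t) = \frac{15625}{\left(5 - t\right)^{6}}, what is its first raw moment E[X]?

To find E[X], compute M^(1)(0):
M^(1)(t) = \frac{93750}{\left(5 - t\right)^{7}}
M^(1)(0) = \frac{6}{5}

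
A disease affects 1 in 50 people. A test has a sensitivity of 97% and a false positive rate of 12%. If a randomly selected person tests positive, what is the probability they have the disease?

Let D = the rare event, + = positive/flagged.
P(D) = 1/50
P(+|D) = 97/100
P(+|D') = 12/100 = 3/25
P(+) = P(+|D)P(D) + P(+|D')P(D')
     = \frac{97}{100} × \frac{1}{50} + \frac{3}{25} × \frac{49}{50}
     = \frac{137}{1000}
P(D|+) = P(+|D)P(D)/P(+) = \frac{97}{685}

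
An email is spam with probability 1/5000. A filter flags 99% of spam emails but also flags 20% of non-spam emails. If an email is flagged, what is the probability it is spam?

Let D = the rare event, + = positive/flagged.
P(D) = 1/5000
P(+|D) = 99/100
P(+|D') = 20/100 = 1/5
P(+) = P(+|D)P(D) + P(+|D')P(D')
     = \frac{99}{100} × \frac{1}{5000} + \frac{1}{5} × \frac{4999}{5000}
     = \frac{100079}{500000}
P(D|+) = P(+|D)P(D)/P(+) = \frac{99}{100079}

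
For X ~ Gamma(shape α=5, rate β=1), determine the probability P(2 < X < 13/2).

P(2 < X < 13/2) = ∫_{2}^{13/2} f(x) dx
where f(x) = \frac{x^{4} e^{- x}}{24}
= - \frac{19043}{128 e^{\frac{13}{2}}} + \frac{7}{e^{2}}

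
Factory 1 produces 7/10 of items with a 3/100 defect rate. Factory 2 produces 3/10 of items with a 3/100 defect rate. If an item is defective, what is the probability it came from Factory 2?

Using Bayes' theorem:
P(F1) = 7/10, P(D|F1) = 3/100
P(F2) = 3/10, P(D|F2) = 3/100
P(D) = P(D|F1)P(F1) + P(D|F2)P(F2)
     = \frac{3}{100}
P(F2|D) = P(D|F2)P(F2) / P(D)
= \frac{3}{10}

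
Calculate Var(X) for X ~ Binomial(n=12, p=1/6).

For X ~ Binomial(n=12, p=1/6):
Var(X) = \frac{5}{3}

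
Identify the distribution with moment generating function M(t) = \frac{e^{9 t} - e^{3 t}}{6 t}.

The MGF M(t) = \frac{e^{9 t} - e^{3 t}}{6 t} is the standard form for the Uniform distribution.
Comparing with the known MGF formula identifies: Uniform(3, 9)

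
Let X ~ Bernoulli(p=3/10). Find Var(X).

For X ~ Bernoulli(p=3/10):
Var(X) = \frac{21}{100}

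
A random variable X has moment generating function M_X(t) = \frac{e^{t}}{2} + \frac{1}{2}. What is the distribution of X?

The MGF M(t) = \frac{e^{t}}{2} + \frac{1}{2} is the standard form for the Bernoulli distribution.
Comparing with the known MGF formula identifies: Bernoulli(p=1/2)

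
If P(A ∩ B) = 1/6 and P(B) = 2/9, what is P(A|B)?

P(A|B) = P(A ∩ B) / P(B)
= (1/6) / (2/9)
= 3/4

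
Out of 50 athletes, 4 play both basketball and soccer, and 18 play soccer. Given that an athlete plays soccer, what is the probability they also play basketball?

P(A ∩ B) = 4/50 = 2/25
P(B) = 18/50 = 9/25
P(A|B) = P(A ∩ B) / P(B) = (2/25) / (9/25) = 2/9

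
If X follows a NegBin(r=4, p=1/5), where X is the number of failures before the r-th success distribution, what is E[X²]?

Using the identity E[X²] = Var(X) + (E[X])²:
E[X] = 16
Var(X) = 80
E[X²] = 80 + (16)²
= 336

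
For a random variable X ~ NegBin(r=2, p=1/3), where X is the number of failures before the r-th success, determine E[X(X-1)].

E[X(X-1)] = E[X² - X] = E[X²] - E[X]
E[X] = 4
E[X²] = Var(X) + (E[X])² = 12 + (4)² = 28
E[X(X-1)] = 28 - 4 = 24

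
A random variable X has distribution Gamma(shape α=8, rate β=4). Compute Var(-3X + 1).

For X ~ Gamma(shape α=8, rate β=4):
Var(X) = \frac{1}{2}
Var(-3X + 1) = (-3)² × Var(X) = 9 × \frac{1}{2} = \frac{9}{2}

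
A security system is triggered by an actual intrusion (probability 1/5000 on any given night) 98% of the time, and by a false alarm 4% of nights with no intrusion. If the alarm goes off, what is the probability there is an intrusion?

Let D = the rare event, + = positive/flagged.
P(D) = 1/5000
P(+|D) = 98/100 = 49/50
P(+|D') = 4/100 = 1/25
P(+) = P(+|D)P(D) + P(+|D')P(D')
     = \frac{49}{50} × \frac{1}{5000} + \frac{1}{25} × \frac{4999}{5000}
     = \frac{10047}{250000}
P(D|+) = P(+|D)P(D)/P(+) = \frac{49}{10047}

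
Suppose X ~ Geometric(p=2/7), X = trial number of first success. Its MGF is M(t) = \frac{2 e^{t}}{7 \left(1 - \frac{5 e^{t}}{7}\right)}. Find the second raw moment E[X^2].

To find E[X^2], compute M^(2)(0):
M^(1)(t) = \frac{2 e^{t}}{7 \left(1 - \frac{5 e^{t}}{7}\right)} + \frac{10 e^{2 t}}{49 \left(1 - \frac{5 e^{t}}{7}\right)^{2}}
M^(2)(t) = \frac{2 e^{t}}{7 \left(1 - \frac{5 e^{t}}{7}\right)} + \frac{30 e^{2 t}}{49 \left(1 - \frac{5 e^{t}}{7}\right)^{2}} + \frac{100 e^{3 t}}{343 \left(1 - \frac{5 e^{t}}{7}\right)^{3}}
M^(2)(0) = 21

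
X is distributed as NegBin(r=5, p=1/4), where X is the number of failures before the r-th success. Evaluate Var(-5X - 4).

For X ~ NegBin(r=5, p=1/4), where X is the number of failures before the r-th success:
Var(X) = 60
Var(-5X - 4) = (-5)² × Var(X) = 25 × 60 = 1500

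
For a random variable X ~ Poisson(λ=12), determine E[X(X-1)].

E[X(X-1)] = E[X² - X] = E[X²] - E[X]
E[X] = 12
E[X²] = Var(X) + (E[X])² = 12 + (12)² = 156
E[X(X-1)] = 156 - 12 = 144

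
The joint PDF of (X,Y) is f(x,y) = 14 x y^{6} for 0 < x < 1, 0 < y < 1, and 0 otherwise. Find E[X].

E[X] = ∫_0^1 ∫_0^1 x × f(x,y) dy dx
= ∫_0^1 ∫_0^1 x × (14 x y^{6}) dy dx
= \frac{2}{3}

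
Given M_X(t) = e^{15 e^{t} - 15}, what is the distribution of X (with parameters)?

The MGF M(t) = e^{15 e^{t} - 15} is the standard form for the Poisson distribution.
Comparing with the known MGF formula identifies: Poisson(λ=15)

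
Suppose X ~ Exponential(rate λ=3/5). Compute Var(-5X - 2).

For X ~ Exponential(rate λ=3/5):
Var(X) = \frac{25}{9}
Var(-5X - 2) = (-5)² × Var(X) = 25 × \frac{25}{9} = \frac{625}{9}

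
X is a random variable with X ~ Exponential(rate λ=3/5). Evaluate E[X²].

Using the identity E[X²] = Var(X) + (E[X])²:
E[X] = \frac{5}{3}
Var(X) = \frac{25}{9}
E[X²] = \frac{25}{9} + (\frac{5}{3})²
= \frac{50}{9}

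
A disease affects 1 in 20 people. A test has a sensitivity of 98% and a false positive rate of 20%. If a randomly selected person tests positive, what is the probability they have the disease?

Let D = the rare event, + = positive/flagged.
P(D) = 1/20
P(+|D) = 98/100 = 49/50
P(+|D') = 20/100 = 1/5
P(+) = P(+|D)P(D) + P(+|D')P(D')
     = \frac{49}{50} × \frac{1}{20} + \frac{1}{5} × \frac{19}{20}
     = \frac{239}{1000}
P(D|+) = P(+|D)P(D)/P(+) = \frac{49}{239}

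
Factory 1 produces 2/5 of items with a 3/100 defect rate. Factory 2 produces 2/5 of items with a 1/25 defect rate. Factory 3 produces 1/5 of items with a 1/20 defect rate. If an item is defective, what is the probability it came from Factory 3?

Using Bayes' theorem:
P(F1) = 2/5, P(D|F1) = 3/100
P(F2) = 2/5, P(D|F2) = 1/25
P(F3) = 1/5, P(D|F3) = 1/20
P(D) = P(D|F1)P(F1) + P(D|F2)P(F2) + P(D|F3)P(F3)
     = \frac{19}{500}
P(F3|D) = P(D|F3)P(F3) / P(D)
= \frac{5}{19}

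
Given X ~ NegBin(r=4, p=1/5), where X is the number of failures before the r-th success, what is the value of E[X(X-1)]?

E[X(X-1)] = E[X² - X] = E[X²] - E[X]
E[X] = 16
E[X²] = Var(X) + (E[X])² = 80 + (16)² = 336
E[X(X-1)] = 336 - 16 = 320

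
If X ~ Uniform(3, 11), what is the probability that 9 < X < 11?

P(9 < X < 11) = ∫_{9}^{11} f(x) dx
where f(x) = \frac{1}{8}
= \frac{1}{4}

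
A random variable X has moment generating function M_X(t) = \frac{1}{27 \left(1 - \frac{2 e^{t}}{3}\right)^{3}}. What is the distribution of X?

The MGF M(t) = \frac{1}{27 \left(1 - \frac{2 e^{t}}{3}\right)^{3}} is the standard form for the NegativeBinomial distribution.
Comparing with the known MGF formula identifies: NegBin(r=3, p=1/3), X = failures before r-th success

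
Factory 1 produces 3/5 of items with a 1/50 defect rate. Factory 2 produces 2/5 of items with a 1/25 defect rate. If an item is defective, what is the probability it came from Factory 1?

Using Bayes' theorem:
P(F1) = 3/5, P(D|F1) = 1/50
P(F2) = 2/5, P(D|F2) = 1/25
P(D) = P(D|F1)P(F1) + P(D|F2)P(F2)
     = \frac{7}{250}
P(F1|D) = P(D|F1)P(F1) / P(D)
= \frac{3}{7}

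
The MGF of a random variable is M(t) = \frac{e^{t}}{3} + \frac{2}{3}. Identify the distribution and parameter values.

The MGF M(t) = \frac{e^{t}}{3} + \frac{2}{3} is the standard form for the Bernoulli distribution.
Comparing with the known MGF formula identifies: Bernoulli(p=1/3)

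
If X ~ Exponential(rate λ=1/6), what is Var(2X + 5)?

For X ~ Exponential(rate λ=1/6):
Var(X) = 36
Var(2X + 5) = (2)² × Var(X) = 4 × 36 = 144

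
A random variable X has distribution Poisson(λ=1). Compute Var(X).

For X ~ Poisson(λ=1):
Var(X) = 1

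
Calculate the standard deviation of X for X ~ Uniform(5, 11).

For X ~ Uniform(5, 11):
Var(X) = 3
SD(X) = √(Var(X)) = √(3) = \sqrt{3}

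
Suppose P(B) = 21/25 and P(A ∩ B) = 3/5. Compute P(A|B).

P(A|B) = P(A ∩ B) / P(B)
= (3/5) / (21/25)
= 5/7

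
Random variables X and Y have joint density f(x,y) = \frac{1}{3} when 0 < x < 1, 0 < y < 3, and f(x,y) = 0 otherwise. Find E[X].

f_X(x) = ∫_0^3 \frac{1}{3} dy = 1
E[X] = ∫_0^1 x × (1) dx = \frac{1}{2}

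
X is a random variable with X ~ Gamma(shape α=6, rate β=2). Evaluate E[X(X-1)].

E[X(X-1)] = E[X² - X] = E[X²] - E[X]
E[X] = 3
E[X²] = Var(X) + (E[X])² = \frac{3}{2} + (3)² = \frac{21}{2}
E[X(X-1)] = \frac{21}{2} - 3 = \frac{15}{2}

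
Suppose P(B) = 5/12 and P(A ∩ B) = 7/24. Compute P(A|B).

P(A|B) = P(A ∩ B) / P(B)
= (7/24) / (5/12)
= 7/10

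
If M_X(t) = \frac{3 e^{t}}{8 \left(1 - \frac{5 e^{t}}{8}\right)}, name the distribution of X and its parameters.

The MGF M(t) = \frac{3 e^{t}}{8 \left(1 - \frac{5 e^{t}}{8}\right)} is the standard form for the Geometric distribution.
Comparing with the known MGF formula identifies: Geometric(p=3/8), X = trial number of first success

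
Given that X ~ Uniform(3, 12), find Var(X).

For X ~ Uniform(3, 12):
Var(X) = \frac{27}{4}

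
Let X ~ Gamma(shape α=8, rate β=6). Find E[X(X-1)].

E[X(X-1)] = E[X² - X] = E[X²] - E[X]
E[X] = \frac{4}{3}
E[X²] = Var(X) + (E[X])² = \frac{2}{9} + (\frac{4}{3})² = 2
E[X(X-1)] = 2 - \frac{4}{3} = \frac{2}{3}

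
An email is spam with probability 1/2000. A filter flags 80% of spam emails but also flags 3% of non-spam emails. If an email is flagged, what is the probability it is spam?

Let D = the rare event, + = positive/flagged.
P(D) = 1/2000
P(+|D) = 80/100 = 4/5
P(+|D') = 3/100
P(+) = P(+|D)P(D) + P(+|D')P(D')
     = \frac{4}{5} × \frac{1}{2000} + \frac{3}{100} × \frac{1999}{2000}
     = \frac{6077}{200000}
P(D|+) = P(+|D)P(D)/P(+) = \frac{80}{6077}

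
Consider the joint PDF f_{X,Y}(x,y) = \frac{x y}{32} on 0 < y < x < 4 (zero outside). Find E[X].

f_X(x) = ∫_0^x \frac{x y}{32} dy = \frac{x^{3}}{64}
E[X] = ∫_0^4 x × (\frac{x^{3}}{64}) dx = \frac{16}{5}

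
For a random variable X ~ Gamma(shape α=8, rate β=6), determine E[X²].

Using the identity E[X²] = Var(X) + (E[X])²:
E[X] = \frac{4}{3}
Var(X) = \frac{2}{9}
E[X²] = \frac{2}{9} + (\frac{4}{3})²
= 2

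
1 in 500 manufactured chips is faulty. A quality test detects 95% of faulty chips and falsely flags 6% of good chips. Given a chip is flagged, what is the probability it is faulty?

Let D = the rare event, + = positive/flagged.
P(D) = 1/500
P(+|D) = 95/100 = 19/20
P(+|D') = 6/100 = 3/50
P(+) = P(+|D)P(D) + P(+|D')P(D')
     = \frac{19}{20} × \frac{1}{500} + \frac{3}{50} × \frac{499}{500}
     = \frac{3089}{50000}
P(D|+) = P(+|D)P(D)/P(+) = \frac{95}{3089}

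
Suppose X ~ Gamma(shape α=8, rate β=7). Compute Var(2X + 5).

For X ~ Gamma(shape α=8, rate β=7):
Var(X) = \frac{8}{49}
Var(2X + 5) = (2)² × Var(X) = 4 × \frac{8}{49} = \frac{32}{49}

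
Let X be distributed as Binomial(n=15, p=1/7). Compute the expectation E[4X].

For X ~ Binomial(n=15, p=1/7):
E[X] = \frac{15}{7}
E[4X] = 4 × E[X] + 0 = \frac{60}{7}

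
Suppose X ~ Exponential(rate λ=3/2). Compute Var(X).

For X ~ Exponential(rate λ=3/2):
Var(X) = \frac{4}{9}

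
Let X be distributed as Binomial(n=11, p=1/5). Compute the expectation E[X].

For X ~ Binomial(n=11, p=1/5), the expected value is:
E[X] = \frac{11}{5}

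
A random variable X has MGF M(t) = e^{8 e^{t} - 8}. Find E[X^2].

To find E[X^2], compute M^(2)(0):
M^(1)(t) = 8 e^{t} e^{8 e^{t} - 8}
M^(2)(t) = 64 e^{2 t} e^{8 e^{t} - 8} + 8 e^{t} e^{8 e^{t} - 8}
M^(2)(0) = 72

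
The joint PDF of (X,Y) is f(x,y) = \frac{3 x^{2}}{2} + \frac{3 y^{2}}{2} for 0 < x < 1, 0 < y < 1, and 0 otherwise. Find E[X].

E[X] = ∫_0^1 ∫_0^1 x × f(x,y) dy dx
= ∫_0^1 ∫_0^1 x × (\frac{3 x^{2}}{2} + \frac{3 y^{2}}{2}) dy dx
= \frac{5}{8}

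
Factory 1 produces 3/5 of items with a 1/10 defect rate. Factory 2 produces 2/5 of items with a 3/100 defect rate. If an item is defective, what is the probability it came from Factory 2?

Using Bayes' theorem:
P(F1) = 3/5, P(D|F1) = 1/10
P(F2) = 2/5, P(D|F2) = 3/100
P(D) = P(D|F1)P(F1) + P(D|F2)P(F2)
     = \frac{9}{125}
P(F2|D) = P(D|F2)P(F2) / P(D)
= \frac{1}{6}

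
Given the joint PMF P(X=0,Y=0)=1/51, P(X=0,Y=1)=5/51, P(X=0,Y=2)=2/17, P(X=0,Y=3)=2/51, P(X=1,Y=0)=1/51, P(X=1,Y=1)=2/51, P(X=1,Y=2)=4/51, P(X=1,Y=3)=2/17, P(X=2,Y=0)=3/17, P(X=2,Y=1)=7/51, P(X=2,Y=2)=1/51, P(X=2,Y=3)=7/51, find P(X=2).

P(X=2) = P(X=2,Y=0) + P(X=2,Y=1) + P(X=2,Y=2) + P(X=2,Y=3)
= 3/17 + 7/51 + 1/51 + 7/51
= 8/17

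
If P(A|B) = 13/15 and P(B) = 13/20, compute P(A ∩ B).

By definition, P(A|B) = P(A ∩ B) / P(B)
So P(A ∩ B) = P(A|B) × P(B)
= 13/15 × 13/20
= 169/300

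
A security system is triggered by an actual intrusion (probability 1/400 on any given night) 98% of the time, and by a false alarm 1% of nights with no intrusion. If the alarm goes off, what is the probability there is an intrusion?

Let D = the rare event, + = positive/flagged.
P(D) = 1/400
P(+|D) = 98/100 = 49/50
P(+|D') = 1/100
P(+) = P(+|D)P(D) + P(+|D')P(D')
     = \frac{49}{50} × \frac{1}{400} + \frac{1}{100} × \frac{399}{400}
     = \frac{497}{40000}
P(D|+) = P(+|D)P(D)/P(+) = \frac{14}{71}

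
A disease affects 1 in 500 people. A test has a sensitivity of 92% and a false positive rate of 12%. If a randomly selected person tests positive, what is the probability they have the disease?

Let D = the rare event, + = positive/flagged.
P(D) = 1/500
P(+|D) = 92/100 = 23/25
P(+|D') = 12/100 = 3/25
P(+) = P(+|D)P(D) + P(+|D')P(D')
     = \frac{23}{25} × \frac{1}{500} + \frac{3}{25} × \frac{499}{500}
     = \frac{76}{625}
P(D|+) = P(+|D)P(D)/P(+) = \frac{23}{1520}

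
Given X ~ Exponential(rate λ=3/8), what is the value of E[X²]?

Using the identity E[X²] = Var(X) + (E[X])²:
E[X] = \frac{8}{3}
Var(X) = \frac{64}{9}
E[X²] = \frac{64}{9} + (\frac{8}{3})²
= \frac{128}{9}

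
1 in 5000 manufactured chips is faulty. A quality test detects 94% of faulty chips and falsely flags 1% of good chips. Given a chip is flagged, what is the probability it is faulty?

Let D = the rare event, + = positive/flagged.
P(D) = 1/5000
P(+|D) = 94/100 = 47/50
P(+|D') = 1/100
P(+) = P(+|D)P(D) + P(+|D')P(D')
     = \frac{47}{50} × \frac{1}{5000} + \frac{1}{100} × \frac{4999}{5000}
     = \frac{5093}{500000}
P(D|+) = P(+|D)P(D)/P(+) = \frac{94}{5093}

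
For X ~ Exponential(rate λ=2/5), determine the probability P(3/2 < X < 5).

P(3/2 < X < 5) = ∫_{3/2}^{5} f(x) dx
where f(x) = \frac{2 e^{- \frac{2 x}{5}}}{5}
= - \frac{1}{e^{2}} + e^{- \frac{3}{5}}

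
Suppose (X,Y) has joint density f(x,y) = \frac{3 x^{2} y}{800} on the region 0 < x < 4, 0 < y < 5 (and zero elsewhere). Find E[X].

f_X(x) = ∫_0^5 \frac{3 x^{2} y}{800} dy = \frac{3 x^{2}}{64}
E[X] = ∫_0^4 x × (\frac{3 x^{2}}{64}) dx = 3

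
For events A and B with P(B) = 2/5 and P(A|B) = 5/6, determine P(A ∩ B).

By definition, P(A|B) = P(A ∩ B) / P(B)
So P(A ∩ B) = P(A|B) × P(B)
= 5/6 × 2/5
= 1/3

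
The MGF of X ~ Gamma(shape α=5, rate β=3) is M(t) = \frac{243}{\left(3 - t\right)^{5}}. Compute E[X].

To find E[X], compute M^(1)(0):
M^(1)(t) = \frac{1215}{\left(3 - t\right)^{6}}
M^(1)(0) = \frac{5}{3}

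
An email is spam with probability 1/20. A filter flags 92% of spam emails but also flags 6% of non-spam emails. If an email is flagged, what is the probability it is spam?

Let D = the rare event, + = positive/flagged.
P(D) = 1/20
P(+|D) = 92/100 = 23/25
P(+|D') = 6/100 = 3/50
P(+) = P(+|D)P(D) + P(+|D')P(D')
     = \frac{23}{25} × \frac{1}{20} + \frac{3}{50} × \frac{19}{20}
     = \frac{103}{1000}
P(D|+) = P(+|D)P(D)/P(+) = \frac{46}{103}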